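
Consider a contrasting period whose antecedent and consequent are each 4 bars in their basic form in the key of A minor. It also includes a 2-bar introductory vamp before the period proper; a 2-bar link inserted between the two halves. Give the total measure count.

12 measures

Basic contrasting period: 4 + 4 = 8 bars.
8 (basic form) + 2 (introduction) + 2 (link) = 12.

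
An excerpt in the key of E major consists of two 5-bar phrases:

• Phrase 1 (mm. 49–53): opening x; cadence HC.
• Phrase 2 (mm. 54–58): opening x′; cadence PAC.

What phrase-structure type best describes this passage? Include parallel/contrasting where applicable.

Phrase 1 ends with a half cadence (weaker) and phrase 2 with a perfect authentic cadence (stronger): antecedent + consequent = a period.
The two phrases open with the same material (x / x′), so the period is parallel.

parallel period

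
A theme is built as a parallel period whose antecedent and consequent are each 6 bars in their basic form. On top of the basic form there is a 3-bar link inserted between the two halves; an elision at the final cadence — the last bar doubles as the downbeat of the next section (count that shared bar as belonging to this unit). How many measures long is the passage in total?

Basic parallel period: 6 + 6 = 12 bars.
12 (basic form) + 3 (link) = 15.
The elision shares a bar with the next section but does not change this unit's count.

15 measures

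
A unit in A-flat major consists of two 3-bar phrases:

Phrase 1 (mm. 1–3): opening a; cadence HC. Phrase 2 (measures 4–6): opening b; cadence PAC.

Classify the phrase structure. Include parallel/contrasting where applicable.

Phrase 1 ends with a half cadence (weaker) and phrase 2 with a perfect authentic cadence (stronger): antecedent + consequent = a period.
The two phrases open with different material (a / b), so the period is contrasting.

contrasting period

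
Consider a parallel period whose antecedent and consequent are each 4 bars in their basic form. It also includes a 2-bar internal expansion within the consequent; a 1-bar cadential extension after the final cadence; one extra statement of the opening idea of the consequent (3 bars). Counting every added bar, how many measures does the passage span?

Basic parallel period: 4 + 4 = 8 bars.
8 (basic form) + 2 (internal expansion) + 1 (cadential extension) + 3 (extra statement) = 14.

14 measures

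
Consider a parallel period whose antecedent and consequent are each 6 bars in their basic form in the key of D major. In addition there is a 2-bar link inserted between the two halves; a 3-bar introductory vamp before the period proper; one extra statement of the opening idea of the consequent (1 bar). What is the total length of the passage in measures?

Basic parallel period: 6 + 6 = 12 bars.
12 (basic form) + 2 (link) + 3 (introduction) + 1 (extra statement) = 18.

18 measures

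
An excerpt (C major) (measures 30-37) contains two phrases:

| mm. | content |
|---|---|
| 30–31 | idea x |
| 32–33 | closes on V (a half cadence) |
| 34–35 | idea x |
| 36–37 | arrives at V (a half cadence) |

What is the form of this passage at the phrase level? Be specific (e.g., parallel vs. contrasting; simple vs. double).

repeated phrase

Both phrases have the same opening (x) and the same cadence (half cadence): the second is a restatement, not a consequent, so this is a repeated phrase rather than a period.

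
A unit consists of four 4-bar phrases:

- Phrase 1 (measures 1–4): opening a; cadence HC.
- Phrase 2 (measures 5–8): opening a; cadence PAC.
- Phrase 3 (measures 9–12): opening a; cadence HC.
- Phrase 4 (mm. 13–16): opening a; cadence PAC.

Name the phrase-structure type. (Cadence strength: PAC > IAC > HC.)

The cadence pattern HC–PAC–HC–PAC is weak–strong twice, and phrases 3–4 restate phrases 1–2: a period heard twice, not a double period (which would end weakly at phrase 2).

repeated period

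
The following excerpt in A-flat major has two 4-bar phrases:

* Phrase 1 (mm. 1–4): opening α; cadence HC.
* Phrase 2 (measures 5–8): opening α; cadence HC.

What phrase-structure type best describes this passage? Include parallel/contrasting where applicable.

repeated phrase

Both phrases have the same opening (α) and the same cadence (half cadence): the second is a restatement, not a consequent, so this is a repeated phrase rather than a period.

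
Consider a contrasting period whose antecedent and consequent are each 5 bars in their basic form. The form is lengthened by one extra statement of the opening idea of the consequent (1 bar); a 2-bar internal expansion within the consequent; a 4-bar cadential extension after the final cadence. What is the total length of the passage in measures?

17 measures

Basic contrasting period: 5 + 5 = 10 bars.
10 (basic form) + 1 (extra statement) + 2 (internal expansion) + 4 (cadential extension) = 17.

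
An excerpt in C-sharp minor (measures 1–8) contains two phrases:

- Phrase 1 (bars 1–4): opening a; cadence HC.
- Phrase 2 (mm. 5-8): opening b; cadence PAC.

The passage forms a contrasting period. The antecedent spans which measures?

The antecedent is the phrase ending with the weaker cadence (half cadence, phrase 1) and the consequent the one ending more conclusively (perfect authentic cadence, phrase 2); the antecedent is bars 1-4.

measures 1–4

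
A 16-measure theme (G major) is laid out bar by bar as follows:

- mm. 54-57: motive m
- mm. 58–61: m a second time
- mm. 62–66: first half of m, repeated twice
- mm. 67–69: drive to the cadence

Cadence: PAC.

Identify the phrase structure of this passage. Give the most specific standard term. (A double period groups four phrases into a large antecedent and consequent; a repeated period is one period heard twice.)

Basic idea (bars 54–57) + its repetition (measures 58-61) form the presentation; fragmentation and cadence (mm. 62-69) form the continuation — the 16-bar whole is a sentence.

sentence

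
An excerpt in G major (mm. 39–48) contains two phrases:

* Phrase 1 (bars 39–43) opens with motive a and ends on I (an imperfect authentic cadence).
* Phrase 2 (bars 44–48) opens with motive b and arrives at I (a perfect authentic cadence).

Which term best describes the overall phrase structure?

Phrase 1 ends with an imperfect authentic cadence (weaker) and phrase 2 with a perfect authentic cadence (stronger): antecedent + consequent = a period.
The two phrases open with different material (a / b), so the period is contrasting.

contrasting period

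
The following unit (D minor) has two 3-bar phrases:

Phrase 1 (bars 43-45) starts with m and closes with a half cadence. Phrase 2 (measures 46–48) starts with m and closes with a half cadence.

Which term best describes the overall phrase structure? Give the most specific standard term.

repeated phrase

Both phrases have the same opening (m) and the same cadence (half cadence): the second is a restatement, not a consequent, so this is a repeated phrase rather than a period.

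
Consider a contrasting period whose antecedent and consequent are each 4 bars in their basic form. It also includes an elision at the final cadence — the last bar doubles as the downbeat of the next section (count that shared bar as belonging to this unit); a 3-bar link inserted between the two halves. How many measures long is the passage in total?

11 measures

Basic contrasting period: 4 + 4 = 8 bars.
8 (basic form) + 3 (link) = 11.
The elision shares a bar with the next section but does not change this unit's count.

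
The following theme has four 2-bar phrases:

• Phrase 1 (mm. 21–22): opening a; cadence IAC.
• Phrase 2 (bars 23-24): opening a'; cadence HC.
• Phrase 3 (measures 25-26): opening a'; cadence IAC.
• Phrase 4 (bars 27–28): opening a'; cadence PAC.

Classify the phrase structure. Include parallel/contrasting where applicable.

parallel double period

Four phrases in two halves: the first half (measures 21–24) ends with a half cadence, the second (mm. 25–28) with a perfect authentic cadence — a large antecedent–consequent pair, i.e. a double period.
Phrase 3 begins with the same material as phrase 1, making it parallel.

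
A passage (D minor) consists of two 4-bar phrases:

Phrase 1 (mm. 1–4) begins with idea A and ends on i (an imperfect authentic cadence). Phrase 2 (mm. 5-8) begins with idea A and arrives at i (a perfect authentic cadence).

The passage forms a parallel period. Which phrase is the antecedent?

The phrase ending with the weaker cadence (imperfect authentic cadence) is the antecedent; the one ending more conclusively (perfect authentic cadence) is the consequent. The antecedent is phrase 1.

phrase 1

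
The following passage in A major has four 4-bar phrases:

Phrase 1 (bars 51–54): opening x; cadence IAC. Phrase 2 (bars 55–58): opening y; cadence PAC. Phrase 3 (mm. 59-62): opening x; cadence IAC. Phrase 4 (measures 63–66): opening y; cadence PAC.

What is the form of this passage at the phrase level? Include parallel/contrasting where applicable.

The cadence pattern IAC–PAC–IAC–PAC is weak–strong twice, and phrases 3–4 restate phrases 1–2: a period heard twice, not a double period (which would end weakly at phrase 2).

repeated period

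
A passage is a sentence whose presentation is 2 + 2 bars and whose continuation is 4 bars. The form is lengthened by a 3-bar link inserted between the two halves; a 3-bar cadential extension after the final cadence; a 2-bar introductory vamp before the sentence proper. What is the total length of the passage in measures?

16 measures

Basic sentence: 2 + 2 + 4 = 8 bars.
8 (basic form) + 3 (link) + 3 (cadential extension) + 2 (introduction) = 16.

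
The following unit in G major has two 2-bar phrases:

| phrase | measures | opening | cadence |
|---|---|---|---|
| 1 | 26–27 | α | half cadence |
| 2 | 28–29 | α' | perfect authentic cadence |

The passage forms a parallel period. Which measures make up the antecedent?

The phrase ending with the weaker cadence (half cadence) is the antecedent; the one ending more conclusively (perfect authentic cadence) is the consequent. The antecedent is measures 26–27.

measures 26–27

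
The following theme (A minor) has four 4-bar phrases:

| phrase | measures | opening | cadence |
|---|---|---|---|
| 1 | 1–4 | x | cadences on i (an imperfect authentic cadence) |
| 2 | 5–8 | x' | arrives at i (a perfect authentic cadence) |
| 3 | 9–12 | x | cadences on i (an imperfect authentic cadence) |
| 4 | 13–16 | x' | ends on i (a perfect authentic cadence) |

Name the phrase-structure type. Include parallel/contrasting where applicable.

repeated period

The cadence pattern IAC–PAC–IAC–PAC is weak–strong twice, and phrases 3–4 restate phrases 1–2: a period heard twice, not a double period (which would end weakly at phrase 2).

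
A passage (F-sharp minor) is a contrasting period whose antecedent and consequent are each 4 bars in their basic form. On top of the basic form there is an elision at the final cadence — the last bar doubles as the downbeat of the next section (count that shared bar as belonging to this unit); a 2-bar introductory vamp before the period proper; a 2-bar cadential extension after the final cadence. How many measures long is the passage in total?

Basic contrasting period: 4 + 4 = 8 bars.
8 (basic form) + 2 (introduction) + 2 (cadential extension) = 12.
The elision shares a bar with the next section but does not change this unit's count.

12 measures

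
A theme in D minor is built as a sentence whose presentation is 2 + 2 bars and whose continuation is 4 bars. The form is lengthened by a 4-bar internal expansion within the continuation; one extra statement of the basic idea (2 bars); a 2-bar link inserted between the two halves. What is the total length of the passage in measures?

16 measures

Basic sentence: 2 + 2 + 4 = 8 bars.
8 (basic form) + 4 (internal expansion) + 2 (extra statement) + 2 (link) = 16.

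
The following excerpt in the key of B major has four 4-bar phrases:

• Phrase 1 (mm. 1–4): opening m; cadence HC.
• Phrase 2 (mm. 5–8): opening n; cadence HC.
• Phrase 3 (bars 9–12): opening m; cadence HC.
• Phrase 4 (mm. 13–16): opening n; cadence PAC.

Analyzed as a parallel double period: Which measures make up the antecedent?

In a double period the four phrases pair into a large antecedent (phrases 1–2, ending half cadence) and a large consequent (phrases 3–4, ending perfect authentic cadence). The antecedent spans mm. 1-8.

measures 1–8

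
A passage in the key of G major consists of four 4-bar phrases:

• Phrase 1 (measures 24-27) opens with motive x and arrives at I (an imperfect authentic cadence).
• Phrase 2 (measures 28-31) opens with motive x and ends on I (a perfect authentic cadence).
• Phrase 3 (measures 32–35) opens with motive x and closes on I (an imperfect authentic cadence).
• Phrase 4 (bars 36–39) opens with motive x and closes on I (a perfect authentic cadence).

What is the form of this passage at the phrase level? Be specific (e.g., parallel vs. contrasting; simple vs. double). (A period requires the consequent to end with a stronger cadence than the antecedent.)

repeated period

The cadence pattern IAC–PAC–IAC–PAC is weak–strong twice, and phrases 3–4 restate phrases 1–2: a period heard twice, not a double period (which would end weakly at phrase 2).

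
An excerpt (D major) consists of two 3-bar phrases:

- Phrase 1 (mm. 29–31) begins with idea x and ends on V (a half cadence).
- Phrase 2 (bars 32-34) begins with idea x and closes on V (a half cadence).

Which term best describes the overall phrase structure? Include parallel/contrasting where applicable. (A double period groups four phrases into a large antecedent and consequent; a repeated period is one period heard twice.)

repeated phrase

Both phrases have the same opening (x) and the same cadence (half cadence): the second is a restatement, not a consequent, so this is a repeated phrase rather than a period.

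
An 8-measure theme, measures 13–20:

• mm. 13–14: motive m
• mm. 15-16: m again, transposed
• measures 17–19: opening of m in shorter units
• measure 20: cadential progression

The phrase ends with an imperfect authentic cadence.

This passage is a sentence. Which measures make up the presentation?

measures 13–16

The presentation of a sentence is the basic idea (mm. 13–14) plus its repetition (mm. 15–16); the presentation is therefore measures 13-16.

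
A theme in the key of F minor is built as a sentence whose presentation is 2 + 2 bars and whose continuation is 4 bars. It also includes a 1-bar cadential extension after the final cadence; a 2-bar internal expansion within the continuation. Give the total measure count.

Basic sentence: 2 + 2 + 4 = 8 bars.
8 (basic form) + 1 (cadential extension) + 2 (internal expansion) = 11.

11 measures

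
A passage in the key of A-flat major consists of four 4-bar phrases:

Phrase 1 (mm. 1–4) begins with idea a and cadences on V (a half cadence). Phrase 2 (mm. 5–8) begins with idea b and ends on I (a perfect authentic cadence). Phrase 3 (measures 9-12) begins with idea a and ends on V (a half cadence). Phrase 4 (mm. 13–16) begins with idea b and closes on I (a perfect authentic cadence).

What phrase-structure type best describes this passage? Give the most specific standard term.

The cadence pattern HC–PAC–HC–PAC is weak–strong twice, and phrases 3–4 restate phrases 1–2: a period heard twice, not a double period (which would end weakly at phrase 2).

repeated period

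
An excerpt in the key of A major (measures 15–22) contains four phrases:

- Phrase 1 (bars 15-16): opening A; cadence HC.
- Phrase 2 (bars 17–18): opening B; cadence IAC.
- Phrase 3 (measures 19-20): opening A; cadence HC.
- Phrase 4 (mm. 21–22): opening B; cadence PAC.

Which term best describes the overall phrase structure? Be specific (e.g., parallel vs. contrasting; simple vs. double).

Four phrases in two halves: the first half (mm. 15–18) ends with an imperfect authentic cadence, the second (measures 19-22) with a perfect authentic cadence — a large antecedent–consequent pair, i.e. a double period.
Phrase 3 begins with the same material as phrase 1, making it parallel.

parallel double period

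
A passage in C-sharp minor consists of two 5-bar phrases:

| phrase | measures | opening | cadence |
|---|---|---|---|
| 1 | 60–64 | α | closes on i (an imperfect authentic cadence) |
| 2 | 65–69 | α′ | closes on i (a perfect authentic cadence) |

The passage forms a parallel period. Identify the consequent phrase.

phrase 2

The phrase ending with the weaker cadence (imperfect authentic cadence) is the antecedent; the one ending more conclusively (perfect authentic cadence) is the consequent. The consequent is phrase 2.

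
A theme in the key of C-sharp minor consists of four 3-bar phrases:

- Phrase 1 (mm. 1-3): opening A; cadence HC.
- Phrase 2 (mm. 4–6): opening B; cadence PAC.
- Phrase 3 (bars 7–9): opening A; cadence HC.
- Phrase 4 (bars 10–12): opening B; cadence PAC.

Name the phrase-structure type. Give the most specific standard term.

The cadence pattern HC–PAC–HC–PAC is weak–strong twice, and phrases 3–4 restate phrases 1–2: a period heard twice, not a double period (which would end weakly at phrase 2).

repeated period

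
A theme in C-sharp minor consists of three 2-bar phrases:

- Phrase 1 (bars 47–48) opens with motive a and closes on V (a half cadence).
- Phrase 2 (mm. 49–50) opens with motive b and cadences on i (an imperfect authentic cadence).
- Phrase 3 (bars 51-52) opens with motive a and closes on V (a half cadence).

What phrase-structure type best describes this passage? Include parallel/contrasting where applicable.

The final phrase closes with a half cadence, which is not stronger than the preceding imperfect authentic cadence; the 3 phrases lack an overall antecedent–consequent design and so form a phrase group.

phrase group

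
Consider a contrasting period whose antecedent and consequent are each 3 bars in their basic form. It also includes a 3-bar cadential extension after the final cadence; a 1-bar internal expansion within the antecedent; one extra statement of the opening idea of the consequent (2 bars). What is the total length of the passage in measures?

Basic contrasting period: 3 + 3 = 6 bars.
6 (basic form) + 3 (cadential extension) + 1 (internal expansion) + 2 (extra statement) = 12.

12 measures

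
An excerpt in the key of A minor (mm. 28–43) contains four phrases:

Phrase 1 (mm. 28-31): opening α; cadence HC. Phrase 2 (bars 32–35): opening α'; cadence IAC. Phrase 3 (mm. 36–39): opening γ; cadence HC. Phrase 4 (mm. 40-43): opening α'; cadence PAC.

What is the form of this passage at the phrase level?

Four phrases in two halves: the first half (mm. 28–35) ends with an imperfect authentic cadence, the second (mm. 36–43) with a perfect authentic cadence — a large antecedent–consequent pair, i.e. a double period.
Phrase 3 begins with different material from phrase 1, making it contrasting.

contrasting double period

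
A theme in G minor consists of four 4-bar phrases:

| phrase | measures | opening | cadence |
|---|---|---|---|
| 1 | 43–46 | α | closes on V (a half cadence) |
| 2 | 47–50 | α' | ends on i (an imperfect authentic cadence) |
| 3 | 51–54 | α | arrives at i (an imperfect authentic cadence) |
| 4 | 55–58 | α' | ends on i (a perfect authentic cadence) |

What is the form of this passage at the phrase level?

parallel double period

Four phrases in two halves: the first half (bars 43–50) ends with an imperfect authentic cadence, the second (measures 51-58) with a perfect authentic cadence — a large antecedent–consequent pair, i.e. a double period.
Phrase 3 begins with the same material as phrase 1, making it parallel.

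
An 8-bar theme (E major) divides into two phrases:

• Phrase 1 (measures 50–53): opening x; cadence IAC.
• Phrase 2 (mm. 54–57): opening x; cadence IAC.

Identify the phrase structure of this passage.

repeated phrase

Both phrases have the same opening (x) and the same cadence (imperfect authentic cadence): the second is a restatement, not a consequent, so this is a repeated phrase rather than a period.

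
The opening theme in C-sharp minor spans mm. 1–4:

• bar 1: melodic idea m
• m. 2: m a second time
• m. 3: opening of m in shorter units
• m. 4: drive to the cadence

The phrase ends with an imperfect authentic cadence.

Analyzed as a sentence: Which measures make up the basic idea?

measures 1–1

The presentation of a sentence is the basic idea (measure 1) plus its repetition (measure 2); the basic idea is therefore bar 1.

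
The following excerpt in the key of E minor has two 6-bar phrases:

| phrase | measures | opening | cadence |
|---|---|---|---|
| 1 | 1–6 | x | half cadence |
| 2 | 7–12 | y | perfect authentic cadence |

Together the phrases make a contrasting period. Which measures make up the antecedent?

measures 1–6

The phrase ending with the weaker cadence (half cadence) is the antecedent; the one ending more conclusively (perfect authentic cadence) is the consequent. The antecedent is measures 1–6.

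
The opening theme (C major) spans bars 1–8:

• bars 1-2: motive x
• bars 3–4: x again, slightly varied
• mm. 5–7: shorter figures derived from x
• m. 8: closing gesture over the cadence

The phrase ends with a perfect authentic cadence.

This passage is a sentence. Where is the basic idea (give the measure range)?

The presentation of a sentence is the basic idea (mm. 1–2) plus its repetition (measures 3–4); the basic idea is therefore measures 1–2.

measures 1–2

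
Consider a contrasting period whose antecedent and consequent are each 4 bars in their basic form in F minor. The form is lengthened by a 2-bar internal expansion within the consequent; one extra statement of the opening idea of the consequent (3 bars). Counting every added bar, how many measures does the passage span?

Basic contrasting period: 4 + 4 = 8 bars.
8 (basic form) + 2 (internal expansion) + 3 (extra statement) = 13.

13 measures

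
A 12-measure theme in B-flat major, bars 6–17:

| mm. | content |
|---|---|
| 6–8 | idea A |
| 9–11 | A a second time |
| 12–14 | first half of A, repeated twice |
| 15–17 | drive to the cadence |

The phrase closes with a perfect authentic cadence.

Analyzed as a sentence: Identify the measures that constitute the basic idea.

measures 6–8

The presentation of a sentence is the basic idea (mm. 6-8) plus its repetition (bars 9-11); the basic idea is therefore mm. 6–8.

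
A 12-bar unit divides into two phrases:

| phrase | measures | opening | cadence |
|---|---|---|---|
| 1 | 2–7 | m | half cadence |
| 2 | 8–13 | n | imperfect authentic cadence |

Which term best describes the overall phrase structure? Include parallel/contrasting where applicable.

contrasting period

Phrase 1 ends with a half cadence (weaker) and phrase 2 with an imperfect authentic cadence (stronger): antecedent + consequent = a period.
The two phrases open with different material (m / n), so the period is contrasting.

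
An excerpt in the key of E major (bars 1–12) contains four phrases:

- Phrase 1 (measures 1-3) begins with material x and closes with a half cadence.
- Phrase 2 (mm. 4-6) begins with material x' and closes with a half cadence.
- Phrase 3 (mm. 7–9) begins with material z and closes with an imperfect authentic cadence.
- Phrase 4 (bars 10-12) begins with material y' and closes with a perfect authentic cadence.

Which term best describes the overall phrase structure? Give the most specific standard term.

Four phrases in two halves: the first half (mm. 1-6) ends with a half cadence, the second (bars 7–12) with a perfect authentic cadence — a large antecedent–consequent pair, i.e. a double period.
Phrase 3 begins with different material from phrase 1, making it contrasting.

contrasting double period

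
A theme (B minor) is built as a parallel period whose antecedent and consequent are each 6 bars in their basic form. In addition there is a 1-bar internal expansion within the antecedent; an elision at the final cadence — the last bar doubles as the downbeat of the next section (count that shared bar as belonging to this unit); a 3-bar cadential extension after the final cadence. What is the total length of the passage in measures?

Basic parallel period: 6 + 6 = 12 bars.
12 (basic form) + 1 (internal expansion) + 3 (cadential extension) = 16.
The elision shares a bar with the next section but does not change this unit's count.

16 measures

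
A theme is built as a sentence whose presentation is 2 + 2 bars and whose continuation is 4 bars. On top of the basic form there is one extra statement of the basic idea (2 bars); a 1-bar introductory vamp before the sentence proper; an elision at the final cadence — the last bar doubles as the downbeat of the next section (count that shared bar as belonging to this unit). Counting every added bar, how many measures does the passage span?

Basic sentence: 2 + 2 + 4 = 8 bars.
8 (basic form) + 2 (extra statement) + 1 (introduction) = 11.
The elision shares a bar with the next section but does not change this unit's count.

11 measures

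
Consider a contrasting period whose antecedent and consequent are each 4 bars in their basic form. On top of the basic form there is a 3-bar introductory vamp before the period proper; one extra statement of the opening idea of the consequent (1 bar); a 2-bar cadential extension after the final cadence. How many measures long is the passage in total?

Basic contrasting period: 4 + 4 = 8 bars.
8 (basic form) + 3 (introduction) + 1 (extra statement) + 2 (cadential extension) = 14.

14 measures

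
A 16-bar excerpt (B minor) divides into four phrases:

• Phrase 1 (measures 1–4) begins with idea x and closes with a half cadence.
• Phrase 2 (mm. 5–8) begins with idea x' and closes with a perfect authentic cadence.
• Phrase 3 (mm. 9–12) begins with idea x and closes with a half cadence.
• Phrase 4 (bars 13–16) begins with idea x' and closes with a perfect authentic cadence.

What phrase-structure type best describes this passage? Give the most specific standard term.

repeated period

The cadence pattern HC–PAC–HC–PAC is weak–strong twice, and phrases 3–4 restate phrases 1–2: a period heard twice, not a double period (which would end weakly at phrase 2).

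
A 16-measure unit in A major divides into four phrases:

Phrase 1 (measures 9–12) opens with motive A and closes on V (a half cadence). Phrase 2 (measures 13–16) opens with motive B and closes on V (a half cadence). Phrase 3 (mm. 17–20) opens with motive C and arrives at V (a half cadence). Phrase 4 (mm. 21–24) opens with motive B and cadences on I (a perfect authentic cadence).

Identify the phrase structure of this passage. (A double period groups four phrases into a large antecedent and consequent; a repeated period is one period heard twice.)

Four phrases in two halves: the first half (measures 9–16) ends with a half cadence, the second (bars 17–24) with a perfect authentic cadence — a large antecedent–consequent pair, i.e. a double period.
Phrase 3 begins with different material from phrase 1, making it contrasting.

contrasting double period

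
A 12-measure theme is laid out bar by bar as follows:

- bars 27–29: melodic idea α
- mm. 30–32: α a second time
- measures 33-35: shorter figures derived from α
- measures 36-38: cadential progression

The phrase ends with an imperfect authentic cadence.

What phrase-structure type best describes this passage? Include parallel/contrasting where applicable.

Basic idea (mm. 27-29) + its repetition (bars 30–32) form the presentation; fragmentation and cadence (measures 33–38) form the continuation — the 12-bar whole is a sentence.

sentence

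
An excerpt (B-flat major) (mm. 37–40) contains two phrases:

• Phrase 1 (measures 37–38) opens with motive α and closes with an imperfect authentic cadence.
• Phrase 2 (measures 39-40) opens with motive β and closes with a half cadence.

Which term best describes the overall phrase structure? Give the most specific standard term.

phrase group

The second phrase closes with a half cadence, which is not stronger than the first phrase's imperfect authentic cadence; without a weak→strong cadential pair there is no antecedent–consequent relationship, so this is a phrase group rather than a period.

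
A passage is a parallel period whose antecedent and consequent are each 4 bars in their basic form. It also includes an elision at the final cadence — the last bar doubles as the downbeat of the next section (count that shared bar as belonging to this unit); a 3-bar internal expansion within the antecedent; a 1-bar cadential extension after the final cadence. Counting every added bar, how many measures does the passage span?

12 measures

Basic parallel period: 4 + 4 = 8 bars.
8 (basic form) + 3 (internal expansion) + 1 (cadential extension) = 12.
The elision shares a bar with the next section but does not change this unit's count.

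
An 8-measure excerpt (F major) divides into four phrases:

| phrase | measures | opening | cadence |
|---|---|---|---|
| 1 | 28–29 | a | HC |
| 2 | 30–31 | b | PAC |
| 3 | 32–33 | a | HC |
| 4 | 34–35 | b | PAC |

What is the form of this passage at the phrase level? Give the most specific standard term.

The cadence pattern HC–PAC–HC–PAC is weak–strong twice, and phrases 3–4 restate phrases 1–2: a period heard twice, not a double period (which would end weakly at phrase 2).

repeated period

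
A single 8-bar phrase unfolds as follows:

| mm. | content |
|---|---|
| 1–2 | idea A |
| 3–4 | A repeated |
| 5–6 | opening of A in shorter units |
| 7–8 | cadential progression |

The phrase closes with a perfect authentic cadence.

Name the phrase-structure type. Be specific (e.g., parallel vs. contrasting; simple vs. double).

sentence

Basic idea (measures 1–2) + its repetition (mm. 3-4) form the presentation; fragmentation and cadence (bars 5–8) form the continuation — the 8-bar whole is a sentence.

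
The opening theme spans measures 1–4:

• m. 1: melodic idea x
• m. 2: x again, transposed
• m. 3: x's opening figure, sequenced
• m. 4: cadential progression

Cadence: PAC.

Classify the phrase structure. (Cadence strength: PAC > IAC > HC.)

Basic idea (measure 1) + its repetition (m. 2) form the presentation; fragmentation and cadence (mm. 3–4) form the continuation — the 4-bar whole is a sentence.

sentence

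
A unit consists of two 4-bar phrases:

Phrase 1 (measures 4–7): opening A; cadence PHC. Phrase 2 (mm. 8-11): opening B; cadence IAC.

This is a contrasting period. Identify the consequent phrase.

phrase 2

The phrase ending with the weaker cadence (Phrygian half cadence) is the antecedent; the one ending more conclusively (imperfect authentic cadence) is the consequent. The consequent is phrase 2.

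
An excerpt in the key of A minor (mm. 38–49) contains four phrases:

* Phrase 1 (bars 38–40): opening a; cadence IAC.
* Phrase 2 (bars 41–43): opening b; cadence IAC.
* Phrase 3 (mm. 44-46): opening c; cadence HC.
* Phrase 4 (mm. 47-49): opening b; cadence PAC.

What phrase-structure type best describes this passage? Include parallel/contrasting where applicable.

contrasting double period

Four phrases in two halves: the first half (mm. 38–43) ends with an imperfect authentic cadence, the second (bars 44–49) with a perfect authentic cadence — a large antecedent–consequent pair, i.e. a double period.
Phrase 3 begins with different material from phrase 1, making it contrasting.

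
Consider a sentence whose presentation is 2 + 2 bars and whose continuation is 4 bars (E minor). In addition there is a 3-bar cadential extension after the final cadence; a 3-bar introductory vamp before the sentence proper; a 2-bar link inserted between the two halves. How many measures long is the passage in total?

16 measures

Basic sentence: 2 + 2 + 4 = 8 bars.
8 (basic form) + 3 (cadential extension) + 3 (introduction) + 2 (link) = 16.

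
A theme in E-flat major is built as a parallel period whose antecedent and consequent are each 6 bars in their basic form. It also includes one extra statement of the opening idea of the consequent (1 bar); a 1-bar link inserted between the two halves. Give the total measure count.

14 measures

Basic parallel period: 6 + 6 = 12 bars.
12 (basic form) + 1 (extra statement) + 1 (link) = 14.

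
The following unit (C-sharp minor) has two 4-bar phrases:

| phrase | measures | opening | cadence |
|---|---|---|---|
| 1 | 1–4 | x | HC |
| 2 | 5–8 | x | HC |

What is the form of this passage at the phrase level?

Both phrases have the same opening (x) and the same cadence (half cadence): the second is a restatement, not a consequent, so this is a repeated phrase rather than a period.

repeated phrase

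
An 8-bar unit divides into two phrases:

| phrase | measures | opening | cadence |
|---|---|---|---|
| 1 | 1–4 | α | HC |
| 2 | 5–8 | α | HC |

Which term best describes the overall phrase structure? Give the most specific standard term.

Both phrases have the same opening (α) and the same cadence (half cadence): the second is a restatement, not a consequent, so this is a repeated phrase rather than a period.

repeated phrase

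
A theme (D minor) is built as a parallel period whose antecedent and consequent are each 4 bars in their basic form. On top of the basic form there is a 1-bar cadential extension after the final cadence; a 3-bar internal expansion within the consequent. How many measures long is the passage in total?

Basic parallel period: 4 + 4 = 8 bars.
8 (basic form) + 1 (cadential extension) + 3 (internal expansion) = 12.

12 measures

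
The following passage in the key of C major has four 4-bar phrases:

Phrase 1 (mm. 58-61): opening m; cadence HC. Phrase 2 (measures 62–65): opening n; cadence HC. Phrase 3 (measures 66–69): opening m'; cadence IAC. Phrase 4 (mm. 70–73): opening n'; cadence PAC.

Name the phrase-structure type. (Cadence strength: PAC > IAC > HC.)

Four phrases in two halves: the first half (measures 58–65) ends with a half cadence, the second (mm. 66–73) with a perfect authentic cadence — a large antecedent–consequent pair, i.e. a double period.
Phrase 3 begins with the same material as phrase 1, making it parallel.

parallel double period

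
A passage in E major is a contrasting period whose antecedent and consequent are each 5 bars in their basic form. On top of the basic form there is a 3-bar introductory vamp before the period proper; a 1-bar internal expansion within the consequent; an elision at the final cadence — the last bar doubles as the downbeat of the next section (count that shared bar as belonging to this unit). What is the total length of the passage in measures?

14 measures

Basic contrasting period: 5 + 5 = 10 bars.
10 (basic form) + 3 (introduction) + 1 (internal expansion) = 14.
The elision shares a bar with the next section but does not change this unit's count.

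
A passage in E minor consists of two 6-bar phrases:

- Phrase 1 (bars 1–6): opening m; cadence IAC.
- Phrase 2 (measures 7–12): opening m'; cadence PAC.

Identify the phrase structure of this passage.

parallel period

Phrase 1 ends with an imperfect authentic cadence (weaker) and phrase 2 with a perfect authentic cadence (stronger): antecedent + consequent = a period.
The two phrases open with the same material (m / m'), so the period is parallel.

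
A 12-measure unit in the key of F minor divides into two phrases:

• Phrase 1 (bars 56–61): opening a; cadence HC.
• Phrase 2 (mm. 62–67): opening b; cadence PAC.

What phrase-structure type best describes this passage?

contrasting period

Phrase 1 ends with a half cadence (weaker) and phrase 2 with a perfect authentic cadence (stronger): antecedent + consequent = a period.
The two phrases open with different material (a / b), so the period is contrasting.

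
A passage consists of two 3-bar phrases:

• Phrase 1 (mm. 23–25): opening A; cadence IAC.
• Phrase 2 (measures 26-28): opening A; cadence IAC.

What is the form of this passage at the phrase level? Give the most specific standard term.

repeated phrase

Both phrases have the same opening (A) and the same cadence (imperfect authentic cadence): the second is a restatement, not a consequent, so this is a repeated phrase rather than a period.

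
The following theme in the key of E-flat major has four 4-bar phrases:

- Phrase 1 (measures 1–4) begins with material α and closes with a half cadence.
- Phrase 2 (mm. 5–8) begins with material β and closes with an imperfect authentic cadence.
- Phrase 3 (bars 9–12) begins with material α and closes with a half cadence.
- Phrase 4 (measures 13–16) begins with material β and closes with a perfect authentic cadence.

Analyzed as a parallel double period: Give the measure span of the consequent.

measures 9–16

In a double period the four phrases pair into a large antecedent (phrases 1–2, ending imperfect authentic cadence) and a large consequent (phrases 3–4, ending perfect authentic cadence). The consequent spans mm. 9-16.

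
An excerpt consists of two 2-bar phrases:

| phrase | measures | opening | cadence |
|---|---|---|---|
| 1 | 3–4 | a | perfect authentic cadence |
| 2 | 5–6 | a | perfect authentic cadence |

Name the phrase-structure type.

Both phrases have the same opening (a) and the same cadence (perfect authentic cadence): the second is a restatement, not a consequent, so this is a repeated phrase rather than a period.

repeated phrase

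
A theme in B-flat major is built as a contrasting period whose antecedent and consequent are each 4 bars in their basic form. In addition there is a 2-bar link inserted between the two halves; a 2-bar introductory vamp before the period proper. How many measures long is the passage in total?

Basic contrasting period: 4 + 4 = 8 bars.
8 (basic form) + 2 (link) + 2 (introduction) = 12.

12 measures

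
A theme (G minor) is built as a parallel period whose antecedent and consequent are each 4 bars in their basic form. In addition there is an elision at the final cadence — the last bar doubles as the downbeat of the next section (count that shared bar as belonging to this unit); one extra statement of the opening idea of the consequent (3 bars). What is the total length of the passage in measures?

11 measures

Basic parallel period: 4 + 4 = 8 bars.
8 (basic form) + 3 (extra statement) = 11.
The elision shares a bar with the next section but does not change this unit's count.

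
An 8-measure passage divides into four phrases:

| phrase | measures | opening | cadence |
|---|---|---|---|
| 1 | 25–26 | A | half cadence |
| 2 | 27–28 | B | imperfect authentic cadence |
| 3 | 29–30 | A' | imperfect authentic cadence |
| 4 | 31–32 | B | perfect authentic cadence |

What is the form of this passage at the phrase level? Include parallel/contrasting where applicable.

Four phrases in two halves: the first half (measures 25–28) ends with an imperfect authentic cadence, the second (mm. 29-32) with a perfect authentic cadence — a large antecedent–consequent pair, i.e. a double period.
Phrase 3 begins with the same material as phrase 1, making it parallel.

parallel double period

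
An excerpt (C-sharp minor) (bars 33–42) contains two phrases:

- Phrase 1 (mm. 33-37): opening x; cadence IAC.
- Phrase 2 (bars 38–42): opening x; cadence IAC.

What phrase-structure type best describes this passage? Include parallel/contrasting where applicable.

Both phrases have the same opening (x) and the same cadence (imperfect authentic cadence): the second is a restatement, not a consequent, so this is a repeated phrase rather than a period.

repeated phrase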